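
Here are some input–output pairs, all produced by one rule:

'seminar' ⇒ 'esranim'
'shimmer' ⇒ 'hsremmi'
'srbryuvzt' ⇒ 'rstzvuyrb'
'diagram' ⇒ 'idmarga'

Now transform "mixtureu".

imuerutx

What's happening: reverse the string, then move the last 2 characters to the front (rotate right by 2).
Starting from "mixtureu": after the first operation, "uerutxim"; after the second, "imuerutx".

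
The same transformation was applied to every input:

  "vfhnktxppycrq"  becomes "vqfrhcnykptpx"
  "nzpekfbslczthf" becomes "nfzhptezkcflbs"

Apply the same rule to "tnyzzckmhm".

The rule is to take characters alternately from the front and the back (1st, last, 2nd, 2nd-last, ...).
Applying that to "tnyzzckmhm" gives "tmnhymzkzc".

tmnhymzkzc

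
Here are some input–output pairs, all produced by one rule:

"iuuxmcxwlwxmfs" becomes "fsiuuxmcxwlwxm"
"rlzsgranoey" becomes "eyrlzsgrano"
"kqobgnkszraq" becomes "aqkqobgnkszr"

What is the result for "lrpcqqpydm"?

Each output is the input with this applied: move the last 2 characters to the front (rotate right by 2).
On "lrpcqqpydm" that produces "dmlrpcqqpy".

dmlrpcqqpy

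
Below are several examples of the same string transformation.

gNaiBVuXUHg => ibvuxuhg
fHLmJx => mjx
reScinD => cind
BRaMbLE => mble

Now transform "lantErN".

The pattern: delete the first 3 characters, then convert every letter to lowercase.
On "lantErN": the first step gives "tErN", and the second then gives "tern".

tern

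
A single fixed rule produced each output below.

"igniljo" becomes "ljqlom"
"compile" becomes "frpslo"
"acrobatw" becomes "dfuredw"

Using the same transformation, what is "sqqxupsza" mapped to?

vttaxsvc

The rule is to delete the last character, then shift every letter 3 places forward in the alphabet (wrapping around).
Applying both steps to "sqqxupsza": "sqqxupsz", then "vttaxsvc".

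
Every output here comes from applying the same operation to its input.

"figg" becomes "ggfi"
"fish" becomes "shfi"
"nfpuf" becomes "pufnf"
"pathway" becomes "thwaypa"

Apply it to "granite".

What's happening: move the first 2 characters to the end (rotate left by 2).
So "granite" becomes "anitegr".

anitegr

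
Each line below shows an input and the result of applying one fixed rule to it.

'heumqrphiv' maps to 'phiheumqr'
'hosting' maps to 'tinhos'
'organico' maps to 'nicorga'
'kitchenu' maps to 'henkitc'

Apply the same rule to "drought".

ughdro

The rule is to delete the last character, then move the last 3 characters to the front (rotate right by 3).
For "drought", step one produces "drough"; step two turns that into "ughdro".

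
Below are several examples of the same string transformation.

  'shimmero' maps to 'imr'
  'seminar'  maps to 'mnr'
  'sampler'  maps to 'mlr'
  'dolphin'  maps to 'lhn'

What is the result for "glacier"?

air

The transformation: delete the first 2 characters, then keep every other character starting from the first (positions 1st, 3rd, 5th, ...).
For "glacier", step one produces "acier"; step two turns that into "air".
(Check on "seminar": → "minar" → "mnr" ✓)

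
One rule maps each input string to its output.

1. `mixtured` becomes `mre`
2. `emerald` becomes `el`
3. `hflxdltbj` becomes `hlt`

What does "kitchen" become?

Looking at the pairs, the operation is to swap each adjacent pair of characters (1↔2, 3↔4, ...), then keep one character in every 3, starting at position 2 (positions 2nd, 5th, 8th, ...).
For "kitchen", step one produces "ikctehn"; step two turns that into "ke".

ke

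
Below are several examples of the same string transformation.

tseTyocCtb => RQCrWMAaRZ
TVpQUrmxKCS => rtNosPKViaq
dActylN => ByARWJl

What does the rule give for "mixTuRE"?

KGVrSpc

What's happening: shift every letter 2 places backward in the alphabet (wrapping around), then flip the case of every letter.
For "mixTuRE", step one produces "kgvRsPC"; step two turns that into "KGVrSpc".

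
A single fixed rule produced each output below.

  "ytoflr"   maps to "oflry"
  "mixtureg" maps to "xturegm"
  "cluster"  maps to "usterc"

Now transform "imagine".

In each case the input is transformed by: move the first character to the end, then delete the first character.
On "imagine": the first step gives "maginei", and the second then gives "aginei".

aginei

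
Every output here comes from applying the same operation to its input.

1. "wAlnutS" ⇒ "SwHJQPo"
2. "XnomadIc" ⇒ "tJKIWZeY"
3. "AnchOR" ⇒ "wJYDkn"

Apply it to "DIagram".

The pattern: flip the case of every letter, then shift every letter 4 places backward in the alphabet (wrapping around).
Working it through for "DIagram": intermediate "diAGRAM", final "zeWCNWI".

zeWCNWI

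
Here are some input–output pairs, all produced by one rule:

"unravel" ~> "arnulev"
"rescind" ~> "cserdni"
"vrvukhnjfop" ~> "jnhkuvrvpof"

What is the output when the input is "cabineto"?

Rule — reverse the string, then move the first 3 characters to the end (rotate left by 3).
On "cabineto": the first step gives "otenibac", and the second then gives "nibacote".
(Check on "rescind": → "dnicser" → "cserdni" ✓)

nibacote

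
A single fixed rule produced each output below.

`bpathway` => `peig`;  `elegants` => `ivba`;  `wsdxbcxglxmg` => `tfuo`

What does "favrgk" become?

dzos

The rule is to shift every letter 8 places forward in the alphabet (wrapping around), then keep only the last 4 characters.
For "favrgk" the result is "dzos".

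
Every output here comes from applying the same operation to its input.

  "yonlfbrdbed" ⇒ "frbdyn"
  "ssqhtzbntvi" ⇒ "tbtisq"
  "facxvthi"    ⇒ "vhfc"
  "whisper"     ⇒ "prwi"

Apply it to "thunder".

Rule — keep every other character starting from the first (positions 1st, 3rd, 5th, ...), then move the first 2 characters to the end (rotate left by 2).
So "thunder" becomes "drtu".

drtu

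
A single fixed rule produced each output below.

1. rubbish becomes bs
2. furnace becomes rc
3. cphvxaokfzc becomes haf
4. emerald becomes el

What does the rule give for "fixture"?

xr

Each output is the input with this applied: keep one character in every 3, starting at position 3 (positions 3rd, 6th, 9th, ...).
Doing the same to "fixture": "xr".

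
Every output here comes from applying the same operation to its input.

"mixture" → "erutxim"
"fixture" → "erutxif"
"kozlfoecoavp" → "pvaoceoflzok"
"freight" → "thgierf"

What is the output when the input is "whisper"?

repsihw

The rule is to reverse the string.
So "whisper" becomes "repsihw".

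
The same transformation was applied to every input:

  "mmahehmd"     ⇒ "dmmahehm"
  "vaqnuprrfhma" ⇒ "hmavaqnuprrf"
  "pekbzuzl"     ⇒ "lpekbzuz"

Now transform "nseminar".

rnsemina

Looking at the pairs, the operation is to swap the front and back halves of the string, then move the first 3 characters to the end (rotate left by 3).
Working it through for "nseminar": intermediate "inarnsem", final "rnsemina".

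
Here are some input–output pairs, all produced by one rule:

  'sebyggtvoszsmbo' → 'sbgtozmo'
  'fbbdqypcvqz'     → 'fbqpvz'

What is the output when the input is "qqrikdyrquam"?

Each output is the input with this applied: keep every other character starting from the first (positions 1st, 3rd, 5th, ...).
For "qqrikdyrquam" the result is "qrkyqa".

qrkyqa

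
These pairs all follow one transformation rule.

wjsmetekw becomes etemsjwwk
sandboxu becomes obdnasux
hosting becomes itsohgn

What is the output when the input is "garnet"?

In each case the input is transformed by: move the last 2 characters to the front (rotate right by 2), then reverse the string.
Working it through for "garnet": intermediate "etgarn", final "nragte".

nragte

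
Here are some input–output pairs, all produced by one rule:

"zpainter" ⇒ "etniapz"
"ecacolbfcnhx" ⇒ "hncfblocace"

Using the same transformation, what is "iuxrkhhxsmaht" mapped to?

Looking at the pairs, the operation is to delete the last character, then reverse the string.
On "iuxrkhhxsmaht": the first step gives "iuxrkhhxsmah", and the second then gives "hamsxhhkrxui".

hamsxhhkrxui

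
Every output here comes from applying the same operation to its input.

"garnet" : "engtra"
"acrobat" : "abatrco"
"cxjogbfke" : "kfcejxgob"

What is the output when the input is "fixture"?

What's happening: move the last 3 characters to the front (rotate right by 3), then swap each adjacent pair of characters (1↔2, 3↔4, ...).
Starting from "fixture": after the first operation, "urefixt"; after the second, "rufexit".

rufexit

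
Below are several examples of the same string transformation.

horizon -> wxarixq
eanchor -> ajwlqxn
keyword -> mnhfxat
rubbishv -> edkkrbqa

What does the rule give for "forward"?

mxafjao

Rule — shift every letter 9 places forward in the alphabet (wrapping around), then swap the first and last characters.
Applying both steps to "forward": "oxafjam", then "mxafjao".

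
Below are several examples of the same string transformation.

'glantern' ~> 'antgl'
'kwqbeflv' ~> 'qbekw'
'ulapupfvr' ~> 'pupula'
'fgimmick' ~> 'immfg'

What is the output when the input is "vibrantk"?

In each case the input is transformed by: delete the last 3 characters, then move the last 3 characters to the front (rotate right by 3).
On "vibrantk" that produces "bravi".

bravi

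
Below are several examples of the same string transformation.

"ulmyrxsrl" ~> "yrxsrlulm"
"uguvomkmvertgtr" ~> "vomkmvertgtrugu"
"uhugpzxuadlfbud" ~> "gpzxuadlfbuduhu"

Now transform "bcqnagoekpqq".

nagoekpqqbcq

The transformation: move the first 3 characters to the end (rotate left by 3).
On "bcqnagoekpqq" that produces "nagoekpqqbcq".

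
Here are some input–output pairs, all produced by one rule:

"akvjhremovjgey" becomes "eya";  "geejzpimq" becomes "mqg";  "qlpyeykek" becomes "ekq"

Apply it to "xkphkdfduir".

irx

In each case the input is transformed by: move the first character to the end, then keep only the last 3 characters.
Working it through for "xkphkdfduir": intermediate "kphkdfduirx", final "irx".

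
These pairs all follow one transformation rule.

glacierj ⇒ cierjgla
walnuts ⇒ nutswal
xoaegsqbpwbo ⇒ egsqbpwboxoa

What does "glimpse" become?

mpsegli

The pattern: move the first 3 characters to the end (rotate left by 3).
"glimpse" → "mpsegli".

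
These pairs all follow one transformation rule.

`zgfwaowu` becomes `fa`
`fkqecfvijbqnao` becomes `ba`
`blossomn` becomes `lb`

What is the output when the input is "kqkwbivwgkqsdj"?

Each output is the input with this applied: sort the characters into reverse alphabetical order, then keep only the last 2 characters.
Working it through for "kqkwbivwgkqsdj": intermediate "wwvsqqkkkjigdb", final "db".

db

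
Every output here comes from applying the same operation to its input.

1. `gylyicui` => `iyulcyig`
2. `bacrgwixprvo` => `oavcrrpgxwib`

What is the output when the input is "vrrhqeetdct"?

The transformation: take characters alternately from the front and the back (1st, last, 2nd, 2nd-last, ...), then move the first character to the end.
On "vrrhqeetdct": the first step gives "vtrcrdhtqee", and the second then gives "trcrdhtqeev".

trcrdhtqeev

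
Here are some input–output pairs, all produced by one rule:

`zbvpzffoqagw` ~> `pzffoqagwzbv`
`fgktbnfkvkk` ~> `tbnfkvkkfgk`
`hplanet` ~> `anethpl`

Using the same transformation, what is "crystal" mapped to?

stalcry

In each case the input is transformed by: move the first 3 characters to the end (rotate left by 3).
Applying that to "crystal" gives "stalcry".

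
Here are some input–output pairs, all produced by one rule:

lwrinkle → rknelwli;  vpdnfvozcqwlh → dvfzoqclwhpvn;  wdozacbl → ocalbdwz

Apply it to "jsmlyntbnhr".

The pattern: swap each adjacent pair of characters (1↔2, 3↔4, ...), then move the first 3 characters to the end (rotate left by 3).
For "jsmlyntbnhr", step one produces "sjlmnybthnr"; step two turns that into "mnybthnrsjl".

mnybthnrsjl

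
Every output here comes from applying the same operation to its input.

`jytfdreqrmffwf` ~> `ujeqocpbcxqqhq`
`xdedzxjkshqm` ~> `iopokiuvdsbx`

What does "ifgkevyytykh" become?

What's happening: shift every letter 11 places forward in the alphabet (wrapping around).
On "ifgkevyytykh" that produces "tqrvpgjjejvs".

tqrvpgjjejvs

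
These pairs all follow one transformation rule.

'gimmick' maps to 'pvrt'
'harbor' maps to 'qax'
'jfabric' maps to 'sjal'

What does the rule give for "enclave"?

The pattern: keep every other character starting from the first (positions 1st, 3rd, 5th, ...), then shift every letter 9 places forward in the alphabet (wrapping around).
Applying both steps to "enclave": "ecae", then "nljn".

nljn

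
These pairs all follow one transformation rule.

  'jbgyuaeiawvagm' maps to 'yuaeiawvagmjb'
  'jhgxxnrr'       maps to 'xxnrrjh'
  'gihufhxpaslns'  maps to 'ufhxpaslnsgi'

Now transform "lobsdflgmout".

The transformation: move the first 3 characters to the end (rotate left by 3), then delete the last character.
Working it through for "lobsdflgmout": intermediate "sdflgmoutlob", final "sdflgmoutlo".
(Check on "jhgxxnrr": → "xxnrrjhg" → "xxnrrjh" ✓)

sdflgmoutlo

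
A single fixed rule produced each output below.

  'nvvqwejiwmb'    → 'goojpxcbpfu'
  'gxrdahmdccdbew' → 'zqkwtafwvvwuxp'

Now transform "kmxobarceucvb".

dfqhutkvxnvou

Looking at the pairs, the operation is to shift every letter 7 places backward in the alphabet (wrapping around).
So "kmxobarceucvb" becomes "dfqhutkvxnvou".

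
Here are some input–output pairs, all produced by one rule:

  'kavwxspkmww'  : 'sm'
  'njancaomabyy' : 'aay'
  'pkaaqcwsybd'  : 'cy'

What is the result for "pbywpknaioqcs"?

kic

Each output is the input with this applied: delete the first 3 characters, then keep one character in every 3, starting at position 3 (positions 3rd, 6th, 9th, ...).
On "pbywpknaioqcs" that produces "kic".
(Check on "njancaomabyy": → "ncaomabyy" → "aay" ✓)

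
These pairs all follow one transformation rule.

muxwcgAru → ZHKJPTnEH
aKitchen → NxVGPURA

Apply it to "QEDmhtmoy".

drqZUGZBL

In each case the input is transformed by: shift every letter 13 places forward in the alphabet (wrapping around) — i.e. ROT13, then flip the case of every letter.
Applying both steps to "QEDmhtmoy": "DRQzugzbl", then "drqZUGZBL".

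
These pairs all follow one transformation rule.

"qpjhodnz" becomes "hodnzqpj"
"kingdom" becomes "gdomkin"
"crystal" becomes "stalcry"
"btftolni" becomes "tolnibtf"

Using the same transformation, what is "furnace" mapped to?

nacefur

The pattern: move the first 3 characters to the end (rotate left by 3).
For "furnace" the result is "nacefur".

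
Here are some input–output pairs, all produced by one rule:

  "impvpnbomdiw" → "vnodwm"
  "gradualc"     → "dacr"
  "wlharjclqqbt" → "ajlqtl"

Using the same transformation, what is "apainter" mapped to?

The pattern: keep every other character starting from the second (positions 2nd, 4th, 6th, ...), then move the first character to the end.
For "apainter", step one produces "pitr"; step two turns that into "itrp".

itrp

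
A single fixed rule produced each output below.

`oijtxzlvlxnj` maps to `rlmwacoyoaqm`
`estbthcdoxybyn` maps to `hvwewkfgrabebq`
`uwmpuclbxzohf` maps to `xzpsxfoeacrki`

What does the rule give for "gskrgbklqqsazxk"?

In each case the input is transformed by: shift every letter 3 places forward in the alphabet (wrapping around).
So "gskrgbklqqsazxk" becomes "jvnujenottvdcan".

jvnujenottvdcan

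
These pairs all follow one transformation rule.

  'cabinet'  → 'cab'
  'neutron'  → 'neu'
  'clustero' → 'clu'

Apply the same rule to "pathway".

pat

The pattern: keep only the first 3 characters.
Applying that to "pathway" gives "pat".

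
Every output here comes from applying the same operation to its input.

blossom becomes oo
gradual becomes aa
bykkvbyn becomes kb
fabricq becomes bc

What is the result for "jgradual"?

ru

The rule is to keep one character in every 3, starting at position 3 (positions 3rd, 6th, 9th, ...).
Applying that to "jgradual" gives "ru".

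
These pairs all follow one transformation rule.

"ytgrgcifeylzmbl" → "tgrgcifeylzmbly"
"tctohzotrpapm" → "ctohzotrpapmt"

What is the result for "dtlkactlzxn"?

The rule is to move the first character to the end.
So "dtlkactlzxn" becomes "tlkactlzxnd".

tlkactlzxnd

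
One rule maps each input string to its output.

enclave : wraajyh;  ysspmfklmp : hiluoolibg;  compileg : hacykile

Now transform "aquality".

epuwmqwh

The transformation: shift every letter 4 places backward in the alphabet (wrapping around), then move the last 3 characters to the front (rotate right by 3).
Starting from "aquality": after the first operation, "wmqwhepu"; after the second, "epuwmqwh".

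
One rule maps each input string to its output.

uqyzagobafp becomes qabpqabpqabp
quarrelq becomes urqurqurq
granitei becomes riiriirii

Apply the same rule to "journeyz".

In each case the input is transformed by: keep one character in every 3, starting at position 2 (positions 2nd, 5th, 8th, ...), then write the whole string 3 times in a row.
Doing the same to "journeyz": "onzonzonz".

onzonzonz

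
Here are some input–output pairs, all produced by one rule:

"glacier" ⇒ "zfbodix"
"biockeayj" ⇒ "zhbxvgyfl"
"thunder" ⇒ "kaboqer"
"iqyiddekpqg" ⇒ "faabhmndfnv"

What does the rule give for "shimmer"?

What's happening: move the first 3 characters to the end (rotate left by 3), then shift every letter 3 places backward in the alphabet (wrapping around).
On "shimmer": the first step gives "mmershi", and the second then gives "jjbopef".

jjbopef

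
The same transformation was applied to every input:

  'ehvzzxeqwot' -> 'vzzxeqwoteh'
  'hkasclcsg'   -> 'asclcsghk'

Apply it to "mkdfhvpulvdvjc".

dfhvpulvdvjcmk

What's happening: move the first 2 characters to the end (rotate left by 2).
So "mkdfhvpulvdvjc" becomes "dfhvpulvdvjcmk".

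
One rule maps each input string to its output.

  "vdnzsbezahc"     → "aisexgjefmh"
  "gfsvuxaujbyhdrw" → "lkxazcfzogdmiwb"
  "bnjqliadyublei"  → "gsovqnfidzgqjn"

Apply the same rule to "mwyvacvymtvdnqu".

rbdafhadryaisvz

Each output is the input with this applied: shift every letter 5 places forward in the alphabet (wrapping around).
Applying that to "mwyvacvymtvdnqu" gives "rbdafhadryaisvz".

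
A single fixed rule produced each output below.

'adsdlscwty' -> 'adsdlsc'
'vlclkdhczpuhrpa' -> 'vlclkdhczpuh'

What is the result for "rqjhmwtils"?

rqjhmwt

The rule is to delete the last 3 characters.
Applying that to "rqjhmwtils" gives "rqjhmwt".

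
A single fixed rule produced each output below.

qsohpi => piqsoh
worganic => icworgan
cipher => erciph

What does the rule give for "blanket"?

etblank

In each case the input is transformed by: move the last 2 characters to the front (rotate right by 2).
On "blanket" that produces "etblank".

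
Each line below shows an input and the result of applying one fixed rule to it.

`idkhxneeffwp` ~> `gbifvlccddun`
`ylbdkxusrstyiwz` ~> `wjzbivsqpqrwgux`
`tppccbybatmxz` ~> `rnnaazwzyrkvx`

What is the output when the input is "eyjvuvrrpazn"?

The pattern: shift every letter 2 places backward in the alphabet (wrapping around).
Doing the same to "eyjvuvrrpazn": "cwhtstppnyxl".

cwhtstppnyxl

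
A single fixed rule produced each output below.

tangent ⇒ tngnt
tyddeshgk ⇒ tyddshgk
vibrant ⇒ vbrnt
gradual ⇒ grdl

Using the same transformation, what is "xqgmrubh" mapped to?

The rule is to remove every vowel.
For "xqgmrubh" the result is "xqgmrbh".

xqgmrbh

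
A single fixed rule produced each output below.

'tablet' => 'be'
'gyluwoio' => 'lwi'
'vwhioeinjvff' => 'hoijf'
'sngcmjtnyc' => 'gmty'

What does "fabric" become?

bi

Each output is the input with this applied: delete the first character, then keep every other character starting from the second (positions 2nd, 4th, 6th, ...).
"fabric" → "abric" → "bi".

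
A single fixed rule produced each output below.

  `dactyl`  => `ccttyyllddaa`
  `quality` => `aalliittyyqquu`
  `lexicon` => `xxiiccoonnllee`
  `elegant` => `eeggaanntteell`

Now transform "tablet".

bblleettttaa

What's happening: move the first 2 characters to the end (rotate left by 2), then double every character.
For "tablet" the result is "bblleettttaa".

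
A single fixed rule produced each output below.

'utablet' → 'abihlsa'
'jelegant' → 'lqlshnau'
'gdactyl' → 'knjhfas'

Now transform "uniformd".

Rule — swap each adjacent pair of characters (1↔2, 3↔4, ...), then shift every letter 7 places forward in the alphabet (wrapping around).
Starting from "uniformd": after the first operation, "nufirodm"; after the second, "ubmpyvkt".

ubmpyvkt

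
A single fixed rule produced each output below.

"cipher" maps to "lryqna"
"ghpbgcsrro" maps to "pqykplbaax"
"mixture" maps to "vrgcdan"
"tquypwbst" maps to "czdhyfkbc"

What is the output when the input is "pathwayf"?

yjcqfjho

The pattern: shift every letter 9 places forward in the alphabet (wrapping around).
Applying that to "pathwayf" gives "yjcqfjho".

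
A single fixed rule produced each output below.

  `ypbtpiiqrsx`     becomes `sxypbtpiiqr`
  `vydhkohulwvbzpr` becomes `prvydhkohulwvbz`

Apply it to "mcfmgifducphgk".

gkmcfmgifducph

Each output is the input with this applied: move the last 2 characters to the front (rotate right by 2).
Doing the same to "mcfmgifducphgk": "gkmcfmgifducph".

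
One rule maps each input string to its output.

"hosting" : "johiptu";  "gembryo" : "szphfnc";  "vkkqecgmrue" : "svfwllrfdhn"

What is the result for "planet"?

ofuqmb

The rule is to shift every letter 1 place forward in the alphabet (wrapping around), then move the last 3 characters to the front (rotate right by 3).
Starting from "planet": after the first operation, "qmbofu"; after the second, "ofuqmb".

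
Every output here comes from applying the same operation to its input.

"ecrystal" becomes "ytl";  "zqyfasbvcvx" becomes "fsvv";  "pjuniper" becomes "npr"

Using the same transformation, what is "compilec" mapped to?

plc

In each case the input is transformed by: delete the first 3 characters, then keep every other character starting from the first (positions 1st, 3rd, 5th, ...).
For "compilec", step one produces "pilec"; step two turns that into "plc".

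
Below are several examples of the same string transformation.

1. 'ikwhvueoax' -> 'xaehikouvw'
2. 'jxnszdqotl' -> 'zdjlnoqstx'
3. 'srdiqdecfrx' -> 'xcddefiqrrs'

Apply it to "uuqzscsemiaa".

zaaceimqssuu

The transformation: sort the characters into alphabetical order, then move the last character to the front.
For "uuqzscsemiaa", step one produces "aaceimqssuuz"; step two turns that into "zaaceimqssuu".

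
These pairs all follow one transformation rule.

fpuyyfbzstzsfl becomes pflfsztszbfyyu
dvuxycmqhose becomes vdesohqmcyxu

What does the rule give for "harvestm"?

Looking at the pairs, the operation is to move the first 2 characters to the end (rotate left by 2), then reverse the string.
On "harvestm" that produces "ahmtsevr".

ahmtsevr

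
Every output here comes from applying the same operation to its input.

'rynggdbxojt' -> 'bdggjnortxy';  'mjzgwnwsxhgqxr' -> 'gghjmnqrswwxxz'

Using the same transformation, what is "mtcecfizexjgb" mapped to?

bcceefgijmtxz

In each case the input is transformed by: sort the characters into alphabetical order.
For "mtcecfizexjgb" the result is "bcceefgijmtxz".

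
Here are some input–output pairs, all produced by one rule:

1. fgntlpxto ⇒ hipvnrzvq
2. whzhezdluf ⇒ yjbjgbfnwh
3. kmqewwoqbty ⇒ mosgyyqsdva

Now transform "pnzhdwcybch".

What's happening: shift every letter 2 places forward in the alphabet (wrapping around).
Doing the same to "pnzhdwcybch": "rpbjfyeadej".

rpbjfyeadej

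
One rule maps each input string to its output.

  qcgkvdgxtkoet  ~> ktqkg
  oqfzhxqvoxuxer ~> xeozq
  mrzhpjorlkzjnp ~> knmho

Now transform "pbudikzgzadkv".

What's happening: keep one character in every 3, starting at position 1 (positions 1st, 4th, 7th, ...), then move the first 3 characters to the end (rotate left by 3).
Applying that to "pbudikzgzadkv" gives "avpdz".

avpdz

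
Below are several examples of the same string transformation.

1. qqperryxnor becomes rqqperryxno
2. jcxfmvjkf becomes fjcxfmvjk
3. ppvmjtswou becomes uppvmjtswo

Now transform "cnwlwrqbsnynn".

Each output is the input with this applied: move the last character to the front.
So "cnwlwrqbsnynn" becomes "ncnwlwrqbsnyn".

ncnwlwrqbsnyn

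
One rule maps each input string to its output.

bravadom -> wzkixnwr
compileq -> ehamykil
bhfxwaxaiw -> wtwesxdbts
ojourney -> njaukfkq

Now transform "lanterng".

Rule — shift every letter 4 places backward in the alphabet (wrapping around), then swap the front and back halves of the string.
Doing the same to "lanterng": "anjchwjp".

anjchwjp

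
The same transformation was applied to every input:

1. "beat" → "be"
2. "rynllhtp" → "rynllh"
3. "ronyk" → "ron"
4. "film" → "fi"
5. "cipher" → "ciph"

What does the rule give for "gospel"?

What's happening: delete the last 2 characters.
Applying that to "gospel" gives "gosp".

gosp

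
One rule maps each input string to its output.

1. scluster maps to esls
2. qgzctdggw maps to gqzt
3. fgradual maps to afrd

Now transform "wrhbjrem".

What's happening: move the last 3 characters to the front (rotate right by 3), then keep every other character starting from the second (positions 2nd, 4th, 6th, ...).
So "wrhbjrem" becomes "ewhj".

ewhj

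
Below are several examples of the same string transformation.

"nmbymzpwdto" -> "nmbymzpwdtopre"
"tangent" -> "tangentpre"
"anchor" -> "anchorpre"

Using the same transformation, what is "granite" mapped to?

The rule is to append "pre".
For "granite" the result is "granitepre".

granitepre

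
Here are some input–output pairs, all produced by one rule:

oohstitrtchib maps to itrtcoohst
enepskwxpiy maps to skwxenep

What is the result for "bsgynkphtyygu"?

kphtybsgyn

Looking at the pairs, the operation is to delete the last 3 characters, then swap the front and back halves of the string.
Doing the same to "bsgynkphtyygu": "kphtybsgyn".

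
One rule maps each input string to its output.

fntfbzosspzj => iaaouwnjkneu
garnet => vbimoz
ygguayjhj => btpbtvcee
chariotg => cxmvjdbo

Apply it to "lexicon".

zgdsjxi

What's happening: shift every letter 5 places backward in the alphabet (wrapping around), then swap each adjacent pair of characters (1↔2, 3↔4, ...).
On "lexicon" that produces "zgdsjxi".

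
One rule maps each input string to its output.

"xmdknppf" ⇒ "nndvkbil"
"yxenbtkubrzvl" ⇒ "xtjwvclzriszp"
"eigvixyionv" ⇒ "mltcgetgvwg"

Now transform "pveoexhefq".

In each case the input is transformed by: shift every letter 2 places backward in the alphabet (wrapping around), then move the last 3 characters to the front (rotate right by 3).
Working it through for "pveoexhefq": intermediate "ntcmcvfcdo", final "cdontcmcvf".

cdontcmcvf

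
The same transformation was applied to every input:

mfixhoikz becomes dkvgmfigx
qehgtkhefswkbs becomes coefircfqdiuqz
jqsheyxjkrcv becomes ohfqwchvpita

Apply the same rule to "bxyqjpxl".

The pattern: shift every letter 2 places backward in the alphabet (wrapping around), then swap each adjacent pair of characters (1↔2, 3↔4, ...).
On "bxyqjpxl": the first step gives "zvwohnvj", and the second then gives "vzownhjv".

vzownhjv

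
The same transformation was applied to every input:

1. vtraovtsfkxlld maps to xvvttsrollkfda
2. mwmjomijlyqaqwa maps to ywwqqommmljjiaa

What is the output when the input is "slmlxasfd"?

Looking at the pairs, the operation is to sort the characters into reverse alphabetical order.
On "slmlxasfd" that produces "xssmllfda".

xssmllfda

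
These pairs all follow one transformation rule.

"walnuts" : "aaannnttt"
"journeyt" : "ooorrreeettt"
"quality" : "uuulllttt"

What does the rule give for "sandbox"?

Looking at the pairs, the operation is to keep every other character starting from the second (positions 2nd, 4th, 6th, ...), then repeat every character 3 times.
Working it through for "sandbox": intermediate "ado", final "aaadddooo".

aaadddooo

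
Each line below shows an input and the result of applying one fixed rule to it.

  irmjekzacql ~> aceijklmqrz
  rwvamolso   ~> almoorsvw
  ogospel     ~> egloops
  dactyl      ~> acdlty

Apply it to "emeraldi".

adeeilmr

Each output is the input with this applied: sort the characters into alphabetical order.
"emeraldi" → "adeeilmr".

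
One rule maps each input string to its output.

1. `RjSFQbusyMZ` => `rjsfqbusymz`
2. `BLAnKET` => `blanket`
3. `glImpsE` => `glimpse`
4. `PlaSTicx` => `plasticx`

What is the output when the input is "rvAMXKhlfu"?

Each output is the input with this applied: convert every letter to lowercase.
Doing the same to "rvAMXKhlfu": "rvamxkhlfu".

rvamxkhlfu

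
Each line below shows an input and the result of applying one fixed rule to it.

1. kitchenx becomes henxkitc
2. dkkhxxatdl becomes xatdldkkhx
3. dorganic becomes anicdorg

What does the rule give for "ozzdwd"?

dwdozz

The transformation: swap the front and back halves of the string.
So "ozzdwd" becomes "dwdozz".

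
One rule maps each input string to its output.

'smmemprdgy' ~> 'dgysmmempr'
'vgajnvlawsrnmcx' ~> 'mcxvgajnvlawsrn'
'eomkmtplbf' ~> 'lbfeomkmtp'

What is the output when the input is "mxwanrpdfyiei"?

ieimxwanrpdfy

What's happening: move the last 3 characters to the front (rotate right by 3).
Doing the same to "mxwanrpdfyiei": "ieimxwanrpdfy".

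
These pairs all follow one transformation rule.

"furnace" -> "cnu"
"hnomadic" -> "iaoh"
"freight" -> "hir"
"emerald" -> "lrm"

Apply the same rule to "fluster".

The rule is to reverse the string, then keep every other character starting from the second (positions 2nd, 4th, 6th, ...).
Applying both steps to "fluster": "retsulf", then "esl".

esl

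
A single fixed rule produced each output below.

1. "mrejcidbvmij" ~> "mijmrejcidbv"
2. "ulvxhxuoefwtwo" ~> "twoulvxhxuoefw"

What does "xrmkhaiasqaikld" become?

kldxrmkhaiasqai

The pattern: move the last 3 characters to the front (rotate right by 3).
On "xrmkhaiasqaikld" that produces "kldxrmkhaiasqai".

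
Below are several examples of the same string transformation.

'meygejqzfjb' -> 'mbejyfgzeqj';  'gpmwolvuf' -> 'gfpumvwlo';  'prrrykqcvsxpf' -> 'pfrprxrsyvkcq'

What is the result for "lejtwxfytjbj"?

ljebjjttwyxf

Looking at the pairs, the operation is to take characters alternately from the front and the back (1st, last, 2nd, 2nd-last, ...).
On "lejtwxfytjbj" that produces "ljebjjttwyxf".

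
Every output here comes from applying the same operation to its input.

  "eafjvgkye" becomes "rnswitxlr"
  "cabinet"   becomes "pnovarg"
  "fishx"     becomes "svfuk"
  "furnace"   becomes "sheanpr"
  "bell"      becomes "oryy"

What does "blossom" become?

Each output is the input with this applied: shift every letter 13 places forward in the alphabet (wrapping around) — i.e. ROT13.
On "blossom" that produces "oybffbz".

oybffbz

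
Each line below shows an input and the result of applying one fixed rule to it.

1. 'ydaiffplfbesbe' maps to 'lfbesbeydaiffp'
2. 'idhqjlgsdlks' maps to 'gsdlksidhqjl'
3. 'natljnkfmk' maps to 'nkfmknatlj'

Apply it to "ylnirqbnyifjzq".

nyifjzqylnirqb

Each output is the input with this applied: swap the front and back halves of the string.
Applying that to "ylnirqbnyifjzq" gives "nyifjzqylnirqb".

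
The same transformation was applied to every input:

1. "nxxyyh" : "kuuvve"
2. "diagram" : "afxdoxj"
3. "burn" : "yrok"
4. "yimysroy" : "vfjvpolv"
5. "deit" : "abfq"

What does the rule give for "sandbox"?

Each output is the input with this applied: shift every letter 3 places backward in the alphabet (wrapping around).
Doing the same to "sandbox": "pxkaylu".

pxkaylu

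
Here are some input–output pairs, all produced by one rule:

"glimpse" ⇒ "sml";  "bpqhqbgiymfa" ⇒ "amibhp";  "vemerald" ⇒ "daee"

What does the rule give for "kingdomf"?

fogi

The transformation: keep every other character starting from the second (positions 2nd, 4th, 6th, ...), then reverse the string.
For "kingdomf", step one produces "igof"; step two turns that into "fogi".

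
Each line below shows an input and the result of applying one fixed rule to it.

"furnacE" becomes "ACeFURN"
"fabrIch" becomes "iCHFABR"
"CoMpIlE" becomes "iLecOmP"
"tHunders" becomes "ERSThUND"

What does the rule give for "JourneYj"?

The pattern: flip the case of every letter, then move the last 3 characters to the front (rotate right by 3).
Applying both steps to "JourneYj": "jOURNEyJ", then "EyJjOURN".

EyJjOURN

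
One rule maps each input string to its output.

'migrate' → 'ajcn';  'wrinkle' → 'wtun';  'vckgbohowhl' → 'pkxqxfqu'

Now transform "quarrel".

The transformation: delete the first 3 characters, then shift every letter 9 places forward in the alphabet (wrapping around).
On "quarrel": the first step gives "rrel", and the second then gives "aanu".

aanu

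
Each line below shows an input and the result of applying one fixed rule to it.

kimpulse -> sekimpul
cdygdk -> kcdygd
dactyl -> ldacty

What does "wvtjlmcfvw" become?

Looking at the pairs, the operation is to swap the front and back halves of the string, then move the first 2 characters to the end (rotate left by 2).
On "wvtjlmcfvw" that produces "fvwwvtjlmc".

fvwwvtjlmc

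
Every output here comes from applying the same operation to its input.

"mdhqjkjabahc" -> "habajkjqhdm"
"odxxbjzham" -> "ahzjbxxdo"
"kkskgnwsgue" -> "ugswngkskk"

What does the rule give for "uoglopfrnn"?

The pattern: reverse the string, then delete the first character.
So "uoglopfrnn" becomes "nrfpolgou".
(Check on "kkskgnwsgue": → "eugswngkskk" → "ugswngkskk" ✓)

nrfpolgou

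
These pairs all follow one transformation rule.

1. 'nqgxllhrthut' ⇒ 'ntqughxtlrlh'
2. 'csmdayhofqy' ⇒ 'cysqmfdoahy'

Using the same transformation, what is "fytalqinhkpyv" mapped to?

fvyytpaklhqni

Looking at the pairs, the operation is to take characters alternately from the front and the back (1st, last, 2nd, 2nd-last, ...).
So "fytalqinhkpyv" becomes "fvyytpaklhqni".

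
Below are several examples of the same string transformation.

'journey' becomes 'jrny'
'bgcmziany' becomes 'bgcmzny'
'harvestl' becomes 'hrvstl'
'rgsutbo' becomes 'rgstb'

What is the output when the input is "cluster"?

clstr

The pattern: remove every vowel.
For "cluster" the result is "clstr".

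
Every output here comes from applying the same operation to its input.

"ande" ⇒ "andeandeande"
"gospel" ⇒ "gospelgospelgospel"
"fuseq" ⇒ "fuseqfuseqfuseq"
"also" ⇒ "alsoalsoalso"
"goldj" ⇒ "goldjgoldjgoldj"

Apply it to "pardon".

pardonpardonpardon

What's happening: write the whole string 3 times in a row.
"pardon" → "pardonpardonpardon".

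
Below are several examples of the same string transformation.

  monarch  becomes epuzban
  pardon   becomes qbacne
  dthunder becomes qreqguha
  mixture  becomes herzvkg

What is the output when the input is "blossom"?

fbzoybf

The pattern: move the last 3 characters to the front (rotate right by 3), then shift every letter 13 places forward in the alphabet (wrapping around) — i.e. ROT13.
Working it through for "blossom": intermediate "somblos", final "fbzoybf".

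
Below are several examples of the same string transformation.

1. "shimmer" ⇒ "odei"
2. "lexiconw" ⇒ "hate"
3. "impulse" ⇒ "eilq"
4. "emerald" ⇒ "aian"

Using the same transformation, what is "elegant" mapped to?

ahac

The pattern: shift every letter 4 places backward in the alphabet (wrapping around), then keep only the first 4 characters.
"elegant" → "ahacwjp" → "ahac".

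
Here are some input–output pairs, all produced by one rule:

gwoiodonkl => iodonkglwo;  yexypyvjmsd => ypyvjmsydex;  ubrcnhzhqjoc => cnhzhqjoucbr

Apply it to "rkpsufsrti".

Rule — swap the first and last characters, then move the first 3 characters to the end (rotate left by 3).
For "rkpsufsrti" the result is "sufsrtrikp".

sufsrtrikp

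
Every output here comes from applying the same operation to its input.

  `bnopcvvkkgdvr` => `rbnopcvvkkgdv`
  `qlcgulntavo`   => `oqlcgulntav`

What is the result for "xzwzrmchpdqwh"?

hxzwzrmchpdqw

Each output is the input with this applied: move the last character to the front.
Applying that to "xzwzrmchpdqwh" gives "hxzwzrmchpdqw".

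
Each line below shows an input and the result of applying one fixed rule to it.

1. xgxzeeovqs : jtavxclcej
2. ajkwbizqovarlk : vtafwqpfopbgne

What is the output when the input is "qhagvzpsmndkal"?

xrsipfqvmflaeu

Looking at the pairs, the operation is to swap the front and back halves of the string, then shift every letter 5 places forward in the alphabet (wrapping around).
"qhagvzpsmndkal" → "smndkalqhagvzp" → "xrsipfqvmflaeu".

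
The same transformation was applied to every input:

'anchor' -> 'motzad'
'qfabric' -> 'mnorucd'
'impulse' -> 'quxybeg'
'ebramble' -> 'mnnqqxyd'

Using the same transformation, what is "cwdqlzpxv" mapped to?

What's happening: sort the characters into alphabetical order, then shift every letter 12 places forward in the alphabet (wrapping around).
On "cwdqlzpxv": the first step gives "cdlpqvwxz", and the second then gives "opxbchijl".

opxbchijl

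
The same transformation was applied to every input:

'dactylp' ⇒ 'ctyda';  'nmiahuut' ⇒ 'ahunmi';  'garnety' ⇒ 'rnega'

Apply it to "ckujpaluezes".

uezckujpal

The pattern: delete the last 2 characters, then move the last 3 characters to the front (rotate right by 3).
"ckujpaluezes" → "uezckujpal".
(Check on "nmiahuut": → "nmiahu" → "ahunmi" ✓)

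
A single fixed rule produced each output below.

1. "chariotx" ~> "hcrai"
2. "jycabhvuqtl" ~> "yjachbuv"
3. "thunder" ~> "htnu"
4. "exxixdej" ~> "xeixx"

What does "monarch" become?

In each case the input is transformed by: delete the last 3 characters, then swap each adjacent pair of characters (1↔2, 3↔4, ...).
"monarch" → "mona" → "oman".

oman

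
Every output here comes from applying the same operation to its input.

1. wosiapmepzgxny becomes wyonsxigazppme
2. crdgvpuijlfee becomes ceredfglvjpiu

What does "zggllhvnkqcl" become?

zlgcgqlklnhv

In each case the input is transformed by: take characters alternately from the front and the back (1st, last, 2nd, 2nd-last, ...).
On "zggllhvnkqcl" that produces "zlgcgqlklnhv".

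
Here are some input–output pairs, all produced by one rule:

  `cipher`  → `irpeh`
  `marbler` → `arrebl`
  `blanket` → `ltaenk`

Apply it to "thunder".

hruend

The rule is to delete the first character, then take characters alternately from the front and the back (1st, last, 2nd, 2nd-last, ...).
"thunder" → "hruend".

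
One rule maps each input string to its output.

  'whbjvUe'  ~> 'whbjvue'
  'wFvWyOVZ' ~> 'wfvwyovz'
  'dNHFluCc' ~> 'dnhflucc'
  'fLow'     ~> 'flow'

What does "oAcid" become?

oacid

Looking at the pairs, the operation is to convert every letter to lowercase.
Applying that to "oAcid" gives "oacid".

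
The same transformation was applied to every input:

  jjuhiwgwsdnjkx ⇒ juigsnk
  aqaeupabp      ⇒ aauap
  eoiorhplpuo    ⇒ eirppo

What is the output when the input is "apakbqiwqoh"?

aabiqh

Rule — keep every other character starting from the first (positions 1st, 3rd, 5th, ...).
On "apakbqiwqoh" that produces "aabiqh".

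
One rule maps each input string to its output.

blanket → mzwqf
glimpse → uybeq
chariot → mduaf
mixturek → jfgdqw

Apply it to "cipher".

btqd

The rule is to delete the first 2 characters, then shift every letter 12 places forward in the alphabet (wrapping around).
For "cipher", step one produces "pher"; step two turns that into "btqd".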